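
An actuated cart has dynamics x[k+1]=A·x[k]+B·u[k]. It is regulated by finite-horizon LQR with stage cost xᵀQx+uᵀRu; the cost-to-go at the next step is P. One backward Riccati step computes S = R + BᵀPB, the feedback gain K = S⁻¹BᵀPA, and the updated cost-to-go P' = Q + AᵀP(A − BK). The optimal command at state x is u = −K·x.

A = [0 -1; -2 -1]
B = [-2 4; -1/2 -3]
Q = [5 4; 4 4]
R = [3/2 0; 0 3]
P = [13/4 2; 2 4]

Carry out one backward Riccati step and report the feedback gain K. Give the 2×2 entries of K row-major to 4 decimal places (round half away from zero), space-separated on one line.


BᵀP = [-7.5000 -6.0000; 7.0000 -4.0000]
S = R + BᵀPB = [3/2 0; 0 3] + [18.0000 -12.0000; -12.0000 40.0000] = [19.5000 -12.0000; -12.0000 43.0000]
BᵀPA = [12.0000 13.5000; 8.0000 -3.0000]
K = S⁻¹·BᵀPA = [0.8812 0.7840; 0.4320 0.1490]
A−BK = [0.0346 -0.0281; -0.2635 -0.1609]
AᵀP(A−BK) = [1.9698 1.3996; 1.3996 1.1129]
P' = Q + AᵀP(A−BK) = [6.9698 5.3996; 5.3996 5.1129]
tr(P') = 12.0826

0.8812 0.7840 0.4320 0.1490


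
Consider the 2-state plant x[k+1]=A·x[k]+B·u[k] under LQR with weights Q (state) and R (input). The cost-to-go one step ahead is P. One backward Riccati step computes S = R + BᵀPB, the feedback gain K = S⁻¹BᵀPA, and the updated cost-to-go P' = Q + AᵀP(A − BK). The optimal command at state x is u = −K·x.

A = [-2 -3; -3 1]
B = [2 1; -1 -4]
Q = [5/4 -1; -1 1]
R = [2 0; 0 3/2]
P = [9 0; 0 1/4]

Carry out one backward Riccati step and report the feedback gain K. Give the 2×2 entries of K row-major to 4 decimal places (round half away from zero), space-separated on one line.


BᵀP = [18.0000 -0.2500; 9.0000 -1.0000]
S = R + BᵀPB = [2 0; 0 3/2] + [36.2500 19.0000; 19.0000 13.0000] = [38.2500 19.0000; 19.0000 14.5000]
BᵀPA = [-35.2500 -54.2500; -15.0000 -28.0000]
K = S⁻¹·BᵀPA = [-1.1679 -1.3150; 0.4958 -0.2079]
A−BK = [-0.1601 -0.1620; -2.1846 -1.1465]
AᵀP(A−BK) = [4.5203 3.7766; 3.7766 4.0884]
P' = Q + AᵀP(A−BK) = [5.7703 2.7766; 2.7766 5.0884]
tr(P') = 10.8588

-1.1679 -1.3150 0.4958 -0.2079


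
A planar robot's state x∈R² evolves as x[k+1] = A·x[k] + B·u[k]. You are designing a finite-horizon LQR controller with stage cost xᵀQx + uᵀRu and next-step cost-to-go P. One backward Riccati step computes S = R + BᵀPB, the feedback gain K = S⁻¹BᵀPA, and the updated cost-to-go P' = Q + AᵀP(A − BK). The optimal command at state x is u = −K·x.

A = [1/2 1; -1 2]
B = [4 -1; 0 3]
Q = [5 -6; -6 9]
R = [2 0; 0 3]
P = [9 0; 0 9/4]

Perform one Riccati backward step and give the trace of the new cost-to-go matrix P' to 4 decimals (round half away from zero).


15.7634

BᵀP = [36.0000 0.0000; -9.0000 6.7500]
S = R + BᵀPB = [2 0; 0 3] + [144.0000 -36.0000; -36.0000 29.2500] = [146.0000 -36.0000; -36.0000 32.2500]
BᵀPA = [18.0000 36.0000; -11.2500 4.5000]
K = S⁻¹·BᵀPA = [0.0514 0.3877; -0.2914 0.5723]
A−BK = [0.0029 0.0215; -0.1257 0.2831]
AᵀP(A−BK) = [0.2957 -0.5400; -0.5400 1.4677]
P' = Q + AᵀP(A−BK) = [5.2957 -6.5400; -6.5400 10.4677]
tr(P') = 15.7634


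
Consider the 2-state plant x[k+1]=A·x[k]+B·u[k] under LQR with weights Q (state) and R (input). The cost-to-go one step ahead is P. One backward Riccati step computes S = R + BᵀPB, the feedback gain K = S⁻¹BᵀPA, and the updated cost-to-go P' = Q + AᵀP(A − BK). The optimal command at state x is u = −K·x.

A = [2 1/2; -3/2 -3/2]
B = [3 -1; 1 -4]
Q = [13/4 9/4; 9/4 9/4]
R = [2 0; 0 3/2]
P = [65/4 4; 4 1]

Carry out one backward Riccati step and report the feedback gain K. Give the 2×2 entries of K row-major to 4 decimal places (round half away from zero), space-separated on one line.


0.3706 0.0476 -0.2081 0.0131

BᵀP = [52.7500 13.0000; -32.2500 -8.0000]
S = R + BᵀPB = [2 0; 0 3/2] + [171.2500 -104.7500; -104.7500 64.2500] = [173.2500 -104.7500; -104.7500 65.7500]
BᵀPA = [86.0000 6.8750; -52.5000 -4.1250]
K = S⁻¹·BᵀPA = [0.3706 0.0476; -0.2081 0.0131]
A−BK = [0.6802 0.3703; -2.7030 -1.4951]
AᵀP(A−BK) = [0.4556 0.0939; 0.0939 0.0393]
P' = Q + AᵀP(A−BK) = [3.7056 2.3439; 2.3439 2.2893]
tr(P') = 5.9948


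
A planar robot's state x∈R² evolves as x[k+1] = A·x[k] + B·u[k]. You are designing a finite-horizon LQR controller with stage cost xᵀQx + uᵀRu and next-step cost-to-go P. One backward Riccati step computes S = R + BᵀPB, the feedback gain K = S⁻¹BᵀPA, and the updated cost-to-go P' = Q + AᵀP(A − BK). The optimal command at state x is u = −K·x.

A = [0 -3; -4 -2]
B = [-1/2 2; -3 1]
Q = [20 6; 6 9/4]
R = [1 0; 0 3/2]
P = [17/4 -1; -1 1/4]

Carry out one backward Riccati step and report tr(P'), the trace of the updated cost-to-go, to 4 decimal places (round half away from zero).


25.5998

BᵀP = [0.8750 -0.2500; 7.5000 -1.7500]
S = R + BᵀPB = [1 0; 0 3/2] + [0.3125 1.5000; 1.5000 13.2500] = [1.3125 1.5000; 1.5000 14.7500]
BᵀPA = [1.0000 -2.1250; 7.0000 -19.0000]
K = S⁻¹·BᵀPA = [0.2484 -0.1662; 0.4493 -1.2712]
A−BK = [-0.7744 -0.5406; -3.7041 -1.2274]
AᵀP(A−BK) = [0.6064 -0.9352; -0.9352 2.7434]
P' = Q + AᵀP(A−BK) = [20.6064 5.0648; 5.0648 4.9934]
tr(P') = 25.5998


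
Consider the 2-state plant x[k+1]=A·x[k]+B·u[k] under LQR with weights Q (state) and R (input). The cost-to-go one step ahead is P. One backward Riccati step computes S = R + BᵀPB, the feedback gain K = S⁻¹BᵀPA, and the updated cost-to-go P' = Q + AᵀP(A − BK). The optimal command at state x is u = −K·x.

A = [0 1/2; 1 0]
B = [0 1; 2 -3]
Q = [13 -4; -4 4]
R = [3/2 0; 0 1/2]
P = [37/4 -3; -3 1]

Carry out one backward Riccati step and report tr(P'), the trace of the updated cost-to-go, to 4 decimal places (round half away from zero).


17.0659

BᵀP = [-6.0000 2.0000; 18.2500 -6.0000]
S = R + BᵀPB = [3/2 0; 0 1/2] + [4.0000 -12.0000; -12.0000 36.2500] = [5.5000 -12.0000; -12.0000 36.7500]
BᵀPA = [2.0000 -3.0000; -6.0000 9.1250]
K = S⁻¹·BᵀPA = [0.0258 -0.0129; -0.1548 0.2441]
A−BK = [0.1548 0.2559; 0.4839 0.7581]
AᵀP(A−BK) = [0.0194 -0.0097; -0.0097 0.0465]
P' = Q + AᵀP(A−BK) = [13.0194 -4.0097; -4.0097 4.0465]
tr(P') = 17.0659


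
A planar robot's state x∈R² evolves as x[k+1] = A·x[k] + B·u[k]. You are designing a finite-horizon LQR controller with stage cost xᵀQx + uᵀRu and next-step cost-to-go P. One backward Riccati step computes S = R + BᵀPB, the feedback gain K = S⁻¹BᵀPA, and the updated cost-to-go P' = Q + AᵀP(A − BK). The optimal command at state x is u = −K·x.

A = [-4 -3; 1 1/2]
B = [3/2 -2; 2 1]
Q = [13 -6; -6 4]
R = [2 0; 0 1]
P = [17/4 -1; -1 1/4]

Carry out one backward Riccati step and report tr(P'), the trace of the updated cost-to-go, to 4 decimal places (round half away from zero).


BᵀP = [4.3750 -1.0000; -9.5000 2.2500]
S = R + BᵀPB = [2 0; 0 1] + [4.5625 -9.7500; -9.7500 21.2500] = [6.5625 -9.7500; -9.7500 22.2500]
BᵀPA = [-18.5000 -13.6250; 40.2500 29.6250]
K = S⁻¹·BᵀPA = [-0.3766 -0.2809; 1.6440 1.2084]
A−BK = [-0.1472 -0.1619; 0.1092 -0.1466]
AᵀP(A−BK) = [3.1135 2.2915; 2.2915 1.6873]
P' = Q + AᵀP(A−BK) = [16.1135 -3.7085; -3.7085 5.6873]
tr(P') = 21.8008

21.8008


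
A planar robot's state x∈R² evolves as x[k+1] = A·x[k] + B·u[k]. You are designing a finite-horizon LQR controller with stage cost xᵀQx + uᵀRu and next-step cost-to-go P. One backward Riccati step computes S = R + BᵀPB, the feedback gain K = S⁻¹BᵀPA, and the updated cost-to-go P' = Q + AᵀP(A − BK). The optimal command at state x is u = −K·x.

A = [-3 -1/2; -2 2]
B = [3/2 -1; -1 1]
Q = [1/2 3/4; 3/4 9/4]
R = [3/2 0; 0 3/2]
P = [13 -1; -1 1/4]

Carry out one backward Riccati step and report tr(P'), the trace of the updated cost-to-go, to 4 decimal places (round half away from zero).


BᵀP = [20.5000 -1.7500; -14.0000 1.2500]
S = R + BᵀPB = [3/2 0; 0 3/2] + [32.5000 -22.2500; -22.2500 15.2500] = [34.0000 -22.2500; -22.2500 16.7500]
BᵀPA = [-58.0000 -13.7500; 39.5000 9.5000]
K = S⁻¹·BᵀPA = [-1.2443 -0.2544; 0.7053 0.2292]
A−BK = [-0.4282 0.1108; -3.9496 1.5164]
AᵀP(A−BK) = [5.9698 -0.3098; -0.3098 0.5743]
P' = Q + AᵀP(A−BK) = [6.4698 0.4402; 0.4402 2.8243]
tr(P') = 9.2941

9.2941


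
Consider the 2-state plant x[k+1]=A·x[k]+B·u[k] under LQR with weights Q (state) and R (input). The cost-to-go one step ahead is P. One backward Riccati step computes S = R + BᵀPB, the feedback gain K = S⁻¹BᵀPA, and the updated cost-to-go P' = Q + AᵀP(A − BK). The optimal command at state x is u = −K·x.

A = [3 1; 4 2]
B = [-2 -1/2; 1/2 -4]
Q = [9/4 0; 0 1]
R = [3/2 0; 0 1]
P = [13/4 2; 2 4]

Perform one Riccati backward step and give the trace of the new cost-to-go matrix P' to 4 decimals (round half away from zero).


6.9576

BᵀP = [-5.5000 -2.0000; -9.6250 -17.0000]
S = R + BᵀPB = [3/2 0; 0 1] + [10.0000 10.7500; 10.7500 72.8125] = [11.5000 10.7500; 10.7500 73.8125]
BᵀPA = [-24.5000 -9.5000; -96.8750 -43.6250]
K = S⁻¹·BᵀPA = [-1.0460 -0.3167; -1.1601 -0.5449]
A−BK = [0.3280 0.0941; -0.1175 -0.0212]
AᵀP(A−BK) = [3.2377 1.2033; 1.2033 0.4700]
P' = Q + AᵀP(A−BK) = [5.4877 1.2033; 1.2033 1.4700]
tr(P') = 6.9576


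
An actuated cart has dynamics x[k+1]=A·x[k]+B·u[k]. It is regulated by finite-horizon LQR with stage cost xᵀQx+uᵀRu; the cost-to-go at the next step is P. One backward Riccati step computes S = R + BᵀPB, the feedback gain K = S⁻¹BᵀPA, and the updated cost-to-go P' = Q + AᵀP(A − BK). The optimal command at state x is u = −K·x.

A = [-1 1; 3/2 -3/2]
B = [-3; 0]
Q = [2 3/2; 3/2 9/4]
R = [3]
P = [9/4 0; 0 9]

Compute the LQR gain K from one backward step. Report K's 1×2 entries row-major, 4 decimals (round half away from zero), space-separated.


BᵀP = [-6.7500 0.0000]
S = R + BᵀPB = [3] + [20.2500] = [23.2500]
BᵀPA = [6.7500 -6.7500]
K = S⁻¹·BᵀPA = [0.2903 -0.2903]
A−BK = [-0.1290 0.1290; 1.5000 -1.5000]
AᵀP(A−BK) = [20.5403 -20.5403; -20.5403 20.5403]
P' = Q + AᵀP(A−BK) = [22.5403 -19.0403; -19.0403 22.7903]
tr(P') = 45.3306

0.2903 -0.2903


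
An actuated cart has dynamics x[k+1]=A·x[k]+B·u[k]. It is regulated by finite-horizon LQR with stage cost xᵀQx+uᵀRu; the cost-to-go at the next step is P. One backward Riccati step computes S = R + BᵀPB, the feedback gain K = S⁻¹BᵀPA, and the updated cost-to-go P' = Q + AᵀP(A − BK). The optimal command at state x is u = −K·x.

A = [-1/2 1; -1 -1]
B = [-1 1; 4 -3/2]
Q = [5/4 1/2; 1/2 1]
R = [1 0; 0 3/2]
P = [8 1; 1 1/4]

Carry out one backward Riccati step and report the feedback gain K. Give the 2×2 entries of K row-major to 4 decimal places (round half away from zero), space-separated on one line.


-0.0712 -0.2460 -0.5890 0.6926

BᵀP = [-4.0000 0.0000; 6.5000 0.6250]
S = R + BᵀPB = [1 0; 0 3/2] + [4.0000 -4.0000; -4.0000 5.5625] = [5.0000 -4.0000; -4.0000 7.0625]
BᵀPA = [2.0000 -4.0000; -3.8750 5.8750]
K = S⁻¹·BᵀPA = [-0.0712 -0.2460; -0.5890 0.6926]
A−BK = [0.0178 0.0615; -1.5987 1.0227]
AᵀP(A−BK) = [1.1100 -1.0744; -1.0744 1.1974]
P' = Q + AᵀP(A−BK) = [2.3600 -0.5744; -0.5744 2.1974]
tr(P') = 4.5574


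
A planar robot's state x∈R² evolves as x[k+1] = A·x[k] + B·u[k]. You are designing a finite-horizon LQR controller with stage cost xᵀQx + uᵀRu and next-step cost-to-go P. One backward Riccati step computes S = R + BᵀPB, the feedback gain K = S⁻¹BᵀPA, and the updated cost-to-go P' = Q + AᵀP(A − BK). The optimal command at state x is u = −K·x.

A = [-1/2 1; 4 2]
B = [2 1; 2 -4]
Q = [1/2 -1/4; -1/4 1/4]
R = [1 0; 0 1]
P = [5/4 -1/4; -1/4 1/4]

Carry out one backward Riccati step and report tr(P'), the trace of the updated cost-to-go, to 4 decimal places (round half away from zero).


1.7651

BᵀP = [2.0000 0.0000; 2.2500 -1.2500]
S = R + BᵀPB = [1 0; 0 1] + [4.0000 2.0000; 2.0000 7.2500] = [5.0000 2.0000; 2.0000 8.2500]
BᵀPA = [-1.0000 2.0000; -6.1250 -0.2500]
K = S⁻¹·BᵀPA = [0.1074 0.4564; -0.7685 -0.1409]
A−BK = [0.0537 0.2282; 0.7114 0.5235]
AᵀP(A−BK) = [0.7131 0.2181; 0.2181 0.3020]
P' = Q + AᵀP(A−BK) = [1.2131 -0.0319; -0.0319 0.5520]
tr(P') = 1.7651


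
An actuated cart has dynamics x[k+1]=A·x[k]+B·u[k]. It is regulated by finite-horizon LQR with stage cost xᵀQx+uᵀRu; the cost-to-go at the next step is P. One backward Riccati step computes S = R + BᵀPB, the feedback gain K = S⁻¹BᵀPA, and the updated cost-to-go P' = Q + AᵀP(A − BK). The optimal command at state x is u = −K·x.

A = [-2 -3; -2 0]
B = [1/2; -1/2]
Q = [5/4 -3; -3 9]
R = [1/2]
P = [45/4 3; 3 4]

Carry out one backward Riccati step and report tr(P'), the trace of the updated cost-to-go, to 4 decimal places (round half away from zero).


BᵀP = [4.1250 -0.5000]
S = R + BᵀPB = [1/2] + [2.3125] = [2.8125]
BᵀPA = [-7.2500 -12.3750]
K = S⁻¹·BᵀPA = [-2.5778 -4.4000]
A−BK = [-0.7111 -0.8000; -3.2889 -2.2000]
AᵀP(A−BK) = [66.3111 53.6000; 53.6000 46.8000]
P' = Q + AᵀP(A−BK) = [67.5611 50.6000; 50.6000 55.8000]
tr(P') = 123.3611

123.3611


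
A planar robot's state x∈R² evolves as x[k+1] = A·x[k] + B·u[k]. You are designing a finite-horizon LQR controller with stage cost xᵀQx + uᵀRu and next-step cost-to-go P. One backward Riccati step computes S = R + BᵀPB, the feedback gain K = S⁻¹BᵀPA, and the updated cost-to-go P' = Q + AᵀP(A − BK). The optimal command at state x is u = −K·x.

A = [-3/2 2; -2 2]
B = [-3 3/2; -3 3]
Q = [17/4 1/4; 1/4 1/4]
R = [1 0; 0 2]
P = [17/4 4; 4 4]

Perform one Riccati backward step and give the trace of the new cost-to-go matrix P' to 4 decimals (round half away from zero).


5.1179

BᵀP = [-24.7500 -24.0000; 18.3750 18.0000]
S = R + BᵀPB = [1 0; 0 2] + [146.2500 -109.1250; -109.1250 81.5625] = [147.2500 -109.1250; -109.1250 83.5625]
BᵀPA = [85.1250 -97.5000; -63.5625 72.7500]
K = S⁻¹·BᵀPA = [0.4466 -0.5261; -0.1774 0.1836]
A−BK = [0.1060 0.1463; -0.1279 -0.1290]
AᵀP(A−BK) = [0.2672 -0.2977; -0.2977 0.3507]
P' = Q + AᵀP(A−BK) = [4.5172 -0.0477; -0.0477 0.6007]
tr(P') = 5.1179


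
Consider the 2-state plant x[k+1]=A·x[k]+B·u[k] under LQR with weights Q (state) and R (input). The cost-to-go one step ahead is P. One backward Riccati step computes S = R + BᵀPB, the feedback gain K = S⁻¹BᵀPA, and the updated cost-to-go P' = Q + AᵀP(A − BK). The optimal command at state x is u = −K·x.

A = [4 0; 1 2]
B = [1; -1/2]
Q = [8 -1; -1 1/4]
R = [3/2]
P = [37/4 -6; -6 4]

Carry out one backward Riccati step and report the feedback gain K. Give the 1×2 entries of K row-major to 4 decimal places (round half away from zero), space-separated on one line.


BᵀP = [12.2500 -8.0000]
S = R + BᵀPB = [3/2] + [16.2500] = [17.7500]
BᵀPA = [41.0000 -16.0000]
K = S⁻¹·BᵀPA = [2.3099 -0.9014]
A−BK = [1.6901 0.9014; 2.1549 1.5493]
AᵀP(A−BK) = [9.2958 -3.0423; -3.0423 1.5775]
P' = Q + AᵀP(A−BK) = [17.2958 -4.0423; -4.0423 1.8275]
tr(P') = 19.1232

2.3099 -0.9014


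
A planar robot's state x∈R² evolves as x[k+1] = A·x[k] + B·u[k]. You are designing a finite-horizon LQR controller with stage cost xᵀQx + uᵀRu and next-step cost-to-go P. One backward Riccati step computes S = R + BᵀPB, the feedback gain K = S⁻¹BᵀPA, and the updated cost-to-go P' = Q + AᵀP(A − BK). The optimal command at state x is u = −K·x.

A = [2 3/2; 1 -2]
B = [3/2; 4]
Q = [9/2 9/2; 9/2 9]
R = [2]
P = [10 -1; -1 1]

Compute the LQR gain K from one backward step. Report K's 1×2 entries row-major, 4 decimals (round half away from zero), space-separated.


BᵀP = [11.0000 2.5000]
S = R + BᵀPB = [2] + [26.5000] = [28.5000]
BᵀPA = [24.5000 11.5000]
K = S⁻¹·BᵀPA = [0.8596 0.4035]
A−BK = [0.7105 0.8947; -2.4386 -3.6140]
AᵀP(A−BK) = [15.9386 20.6140; 20.6140 27.8596]
P' = Q + AᵀP(A−BK) = [20.4386 25.1140; 25.1140 36.8596]
tr(P') = 57.2982

0.8596 0.4035


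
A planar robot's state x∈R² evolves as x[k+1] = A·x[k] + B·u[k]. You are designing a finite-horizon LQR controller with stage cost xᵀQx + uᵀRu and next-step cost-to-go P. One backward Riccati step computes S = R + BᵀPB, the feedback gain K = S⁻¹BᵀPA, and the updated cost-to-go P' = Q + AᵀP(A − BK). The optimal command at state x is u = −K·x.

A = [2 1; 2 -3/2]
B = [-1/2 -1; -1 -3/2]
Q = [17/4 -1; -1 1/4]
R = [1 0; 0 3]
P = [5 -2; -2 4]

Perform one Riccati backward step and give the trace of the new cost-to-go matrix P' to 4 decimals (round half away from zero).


26.3391

BᵀP = [-0.5000 -3.0000; -2.0000 -4.0000]
S = R + BᵀPB = [1 0; 0 3] + [3.2500 5.0000; 5.0000 8.0000] = [4.2500 5.0000; 5.0000 11.0000]
BᵀPA = [-7.0000 4.0000; -12.0000 4.0000]
K = S⁻¹·BᵀPA = [-0.7816 1.1034; -0.7356 -0.1379]
A−BK = [0.8736 1.4138; 0.1149 -0.6034]
AᵀP(A−BK) = [5.7011 6.0690; 6.0690 16.1379]
P' = Q + AᵀP(A−BK) = [9.9511 5.0690; 5.0690 16.3879]
tr(P') = 26.3391


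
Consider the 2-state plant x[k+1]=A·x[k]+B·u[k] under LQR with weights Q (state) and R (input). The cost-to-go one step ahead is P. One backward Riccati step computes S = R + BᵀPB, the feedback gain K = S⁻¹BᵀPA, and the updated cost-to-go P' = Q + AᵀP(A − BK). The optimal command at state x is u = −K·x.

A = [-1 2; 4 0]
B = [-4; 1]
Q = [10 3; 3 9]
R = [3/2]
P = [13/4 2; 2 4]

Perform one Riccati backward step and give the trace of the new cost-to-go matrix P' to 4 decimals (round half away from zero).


70.9849

BᵀP = [-11.0000 -4.0000]
S = R + BᵀPB = [3/2] + [40.0000] = [41.5000]
BᵀPA = [-5.0000 -22.0000]
K = S⁻¹·BᵀPA = [-0.1205 -0.5301]
A−BK = [-1.4819 -0.1205; 4.1205 0.5301]
AᵀP(A−BK) = [50.6476 6.8494; 6.8494 1.3373]
P' = Q + AᵀP(A−BK) = [60.6476 9.8494; 9.8494 10.3373]
tr(P') = 70.9849


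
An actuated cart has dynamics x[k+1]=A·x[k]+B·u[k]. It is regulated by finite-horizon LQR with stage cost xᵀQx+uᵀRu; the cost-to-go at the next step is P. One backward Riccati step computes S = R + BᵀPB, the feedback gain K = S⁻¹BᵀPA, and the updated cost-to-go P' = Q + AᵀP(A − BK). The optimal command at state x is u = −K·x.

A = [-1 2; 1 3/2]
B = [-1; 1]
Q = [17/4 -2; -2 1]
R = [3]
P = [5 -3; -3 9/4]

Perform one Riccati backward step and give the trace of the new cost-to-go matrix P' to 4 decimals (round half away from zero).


10.6962

BᵀP = [-8.0000 5.2500]
S = R + BᵀPB = [3] + [13.2500] = [16.2500]
BᵀPA = [13.2500 -8.1250]
K = S⁻¹·BᵀPA = [0.8154 -0.5000]
A−BK = [-0.1846 1.5000; 0.1846 2.0000]
AᵀP(A−BK) = [2.4462 -1.5000; -1.5000 3.0000]
P' = Q + AᵀP(A−BK) = [6.6962 -3.5000; -3.5000 4.0000]
tr(P') = 10.6962


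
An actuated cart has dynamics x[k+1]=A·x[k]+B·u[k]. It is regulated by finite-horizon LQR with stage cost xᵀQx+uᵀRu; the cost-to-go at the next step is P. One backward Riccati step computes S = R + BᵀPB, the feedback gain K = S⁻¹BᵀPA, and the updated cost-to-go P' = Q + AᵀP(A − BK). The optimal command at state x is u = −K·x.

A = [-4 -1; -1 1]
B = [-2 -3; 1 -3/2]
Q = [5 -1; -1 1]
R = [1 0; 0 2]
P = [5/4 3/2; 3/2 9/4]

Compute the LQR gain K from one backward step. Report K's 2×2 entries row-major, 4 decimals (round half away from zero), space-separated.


0.3597 0.2875 0.9553 -0.0962

BᵀP = [-1.0000 -0.7500; -6.0000 -7.8750]
S = R + BᵀPB = [1 0; 0 2] + [1.2500 4.1250; 4.1250 29.8125] = [2.2500 4.1250; 4.1250 31.8125]
BᵀPA = [4.7500 0.2500; 31.8750 -1.8750]
K = S⁻¹·BᵀPA = [0.3597 0.2875; 0.9553 -0.0962]
A−BK = [-0.4147 -0.7136; 0.0733 0.5682]
AᵀP(A−BK) = [2.0905 -0.0487; -0.0487 0.2477]
P' = Q + AᵀP(A−BK) = [7.0905 -1.0487; -1.0487 1.2477]
tr(P') = 8.3382


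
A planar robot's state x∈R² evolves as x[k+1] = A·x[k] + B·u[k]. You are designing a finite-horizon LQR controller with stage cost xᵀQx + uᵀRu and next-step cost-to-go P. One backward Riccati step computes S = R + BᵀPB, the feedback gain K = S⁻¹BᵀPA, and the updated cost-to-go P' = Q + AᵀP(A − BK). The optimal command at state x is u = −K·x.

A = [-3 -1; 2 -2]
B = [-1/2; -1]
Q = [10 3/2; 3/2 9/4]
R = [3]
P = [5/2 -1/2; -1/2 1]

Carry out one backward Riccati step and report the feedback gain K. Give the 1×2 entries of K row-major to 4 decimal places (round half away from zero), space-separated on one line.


BᵀP = [-0.7500 -0.7500]
S = R + BᵀPB = [3] + [1.1250] = [4.1250]
BᵀPA = [0.7500 2.2500]
K = S⁻¹·BᵀPA = [0.1818 0.5455]
A−BK = [-2.9091 -0.7273; 2.1818 -1.4545]
AᵀP(A−BK) = [32.3636 1.0909; 1.0909 3.2727]
P' = Q + AᵀP(A−BK) = [42.3636 2.5909; 2.5909 5.5227]
tr(P') = 47.8864

0.1818 0.5455


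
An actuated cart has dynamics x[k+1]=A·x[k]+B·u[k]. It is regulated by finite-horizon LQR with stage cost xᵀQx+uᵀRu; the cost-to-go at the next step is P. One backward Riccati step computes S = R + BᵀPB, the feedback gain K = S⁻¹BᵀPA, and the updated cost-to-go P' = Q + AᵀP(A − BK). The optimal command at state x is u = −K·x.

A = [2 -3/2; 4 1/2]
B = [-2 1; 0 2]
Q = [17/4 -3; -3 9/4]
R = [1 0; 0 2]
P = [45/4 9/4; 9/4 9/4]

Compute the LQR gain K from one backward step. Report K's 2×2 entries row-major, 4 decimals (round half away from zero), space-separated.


BᵀP = [-22.5000 -4.5000; 15.7500 6.7500]
S = R + BᵀPB = [1 0; 0 2] + [45.0000 -31.5000; -31.5000 29.2500] = [46.0000 -31.5000; -31.5000 31.2500]
BᵀPA = [-63.0000 31.5000; 58.5000 -20.2500]
K = S⁻¹·BᵀPA = [-0.2830 0.7782; 1.5867 0.1364]
A−BK = [-0.1527 -0.0800; 0.8265 0.2271]
AᵀP(A−BK) = [6.3470 0.5458; 0.5458 0.7492]
P' = Q + AᵀP(A−BK) = [10.5970 -2.4542; -2.4542 2.9992]
tr(P') = 13.5962

-0.2830 0.7782 1.5867 0.1364


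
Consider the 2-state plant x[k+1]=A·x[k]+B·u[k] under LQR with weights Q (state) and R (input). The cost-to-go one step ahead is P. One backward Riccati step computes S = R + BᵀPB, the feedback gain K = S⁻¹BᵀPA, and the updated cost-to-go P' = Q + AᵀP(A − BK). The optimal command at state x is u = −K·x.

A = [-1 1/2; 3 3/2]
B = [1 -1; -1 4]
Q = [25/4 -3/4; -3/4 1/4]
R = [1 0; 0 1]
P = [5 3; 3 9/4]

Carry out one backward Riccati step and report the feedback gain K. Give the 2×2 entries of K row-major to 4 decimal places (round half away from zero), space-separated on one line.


BᵀP = [2.0000 0.7500; 7.0000 6.0000]
S = R + BᵀPB = [1 0; 0 1] + [1.2500 1.0000; 1.0000 17.0000] = [2.2500 1.0000; 1.0000 18.0000]
BᵀPA = [0.2500 2.1250; 11.0000 12.5000]
K = S⁻¹·BᵀPA = [-0.1646 0.6519; 0.6203 0.6582]
A−BK = [-0.2152 0.5063; 0.3544 -0.4810]
AᵀP(A−BK) = [0.4684 0.2215; 0.2215 1.1994]
P' = Q + AᵀP(A−BK) = [6.7184 -0.5285; -0.5285 1.4494]
tr(P') = 8.1677

-0.1646 0.6519 0.6203 0.6582


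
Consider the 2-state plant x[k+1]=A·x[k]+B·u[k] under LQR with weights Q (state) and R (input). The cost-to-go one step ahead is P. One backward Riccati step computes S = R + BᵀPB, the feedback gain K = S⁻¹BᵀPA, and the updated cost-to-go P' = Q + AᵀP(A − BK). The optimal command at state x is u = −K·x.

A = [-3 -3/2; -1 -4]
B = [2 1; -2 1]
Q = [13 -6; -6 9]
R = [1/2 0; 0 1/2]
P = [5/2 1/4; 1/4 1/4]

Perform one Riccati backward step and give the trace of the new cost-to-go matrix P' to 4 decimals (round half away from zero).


26.1712

BᵀP = [4.5000 0.0000; 2.7500 0.5000]
S = R + BᵀPB = [1/2 0; 0 1/2] + [9.0000 4.5000; 4.5000 3.2500] = [9.5000 4.5000; 4.5000 3.7500]
BᵀPA = [-13.5000 -6.7500; -8.7500 -6.1250]
K = S⁻¹·BᵀPA = [-0.7317 0.1463; -1.4553 -1.8089]
A−BK = [-0.0813 0.0163; -1.0081 -1.8984]
AᵀP(A−BK) = [1.6382 1.7724; 1.7724 2.5330]
P' = Q + AᵀP(A−BK) = [14.6382 -4.2276; -4.2276 11.5330]
tr(P') = 26.1712


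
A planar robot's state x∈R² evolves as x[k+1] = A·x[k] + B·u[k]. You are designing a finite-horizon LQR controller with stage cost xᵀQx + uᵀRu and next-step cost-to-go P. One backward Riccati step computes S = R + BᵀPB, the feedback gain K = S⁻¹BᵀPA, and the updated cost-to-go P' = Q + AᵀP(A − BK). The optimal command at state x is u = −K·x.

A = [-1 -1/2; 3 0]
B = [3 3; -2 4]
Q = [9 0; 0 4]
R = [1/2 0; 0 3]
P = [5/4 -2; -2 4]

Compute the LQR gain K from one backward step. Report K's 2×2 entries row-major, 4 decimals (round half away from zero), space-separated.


BᵀP = [7.7500 -14.0000; -4.2500 10.0000]
S = R + BᵀPB = [1/2 0; 0 3] + [51.2500 -32.7500; -32.7500 27.2500] = [51.7500 -32.7500; -32.7500 30.2500]
BᵀPA = [-49.7500 -3.8750; 34.2500 2.1250]
K = S⁻¹·BᵀPA = [-0.7776 -0.0966; 0.2904 -0.0344]
A−BK = [0.4616 -0.1070; 0.2833 -0.0558]
AᵀP(A−BK) = [0.6196 -0.0052; -0.0052 0.0111]
P' = Q + AᵀP(A−BK) = [9.6196 -0.0052; -0.0052 4.0111]
tr(P') = 13.6307

-0.7776 -0.0966 0.2904 -0.0344


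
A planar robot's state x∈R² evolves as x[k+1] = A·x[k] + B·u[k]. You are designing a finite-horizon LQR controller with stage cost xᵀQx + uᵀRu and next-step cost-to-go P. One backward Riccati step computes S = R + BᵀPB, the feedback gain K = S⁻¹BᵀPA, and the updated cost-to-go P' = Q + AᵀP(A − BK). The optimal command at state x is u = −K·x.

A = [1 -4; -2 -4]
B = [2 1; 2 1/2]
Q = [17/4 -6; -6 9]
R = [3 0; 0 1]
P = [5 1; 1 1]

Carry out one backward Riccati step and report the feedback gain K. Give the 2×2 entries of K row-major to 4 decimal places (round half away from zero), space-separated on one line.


-0.1039 -1.2468 0.5455 -1.4545

BᵀP = [12.0000 4.0000; 5.5000 1.5000]
S = R + BᵀPB = [3 0; 0 1] + [32.0000 14.0000; 14.0000 6.2500] = [35.0000 14.0000; 14.0000 7.2500]
BᵀPA = [4.0000 -64.0000; 2.5000 -28.0000]
K = S⁻¹·BᵀPA = [-0.1039 -1.2468; 0.5455 -1.4545]
A−BK = [0.6623 -0.0519; -2.0649 -0.7792]
AᵀP(A−BK) = [4.0519 0.6234; 0.6234 7.4805]
P' = Q + AᵀP(A−BK) = [8.3019 -5.3766; -5.3766 16.4805]
tr(P') = 24.7825


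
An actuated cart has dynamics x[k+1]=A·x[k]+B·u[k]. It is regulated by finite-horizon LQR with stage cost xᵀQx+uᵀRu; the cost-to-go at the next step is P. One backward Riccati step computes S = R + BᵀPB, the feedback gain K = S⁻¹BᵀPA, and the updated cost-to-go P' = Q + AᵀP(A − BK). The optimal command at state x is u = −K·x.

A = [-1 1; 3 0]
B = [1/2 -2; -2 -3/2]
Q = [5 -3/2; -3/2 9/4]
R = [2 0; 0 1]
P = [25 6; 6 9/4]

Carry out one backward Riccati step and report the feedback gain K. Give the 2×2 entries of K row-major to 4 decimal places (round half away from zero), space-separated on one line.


BᵀP = [0.5000 -1.5000; -59.0000 -15.3750]
S = R + BᵀPB = [2 0; 0 1] + [3.2500 1.2500; 1.2500 141.0625] = [5.2500 1.2500; 1.2500 142.0625]
BᵀPA = [-5.0000 0.5000; 12.8750 -59.0000]
K = S⁻¹·BᵀPA = [-0.9760 0.1945; 0.0992 -0.4170]
A−BK = [-0.3136 0.0687; 1.1968 -0.2365]
AᵀP(A−BK) = [3.0926 -0.6582; -0.6582 0.2984]
P' = Q + AᵀP(A−BK) = [8.0926 -2.1582; -2.1582 2.5484]
tr(P') = 10.6410

-0.9760 0.1945 0.0992 -0.4170


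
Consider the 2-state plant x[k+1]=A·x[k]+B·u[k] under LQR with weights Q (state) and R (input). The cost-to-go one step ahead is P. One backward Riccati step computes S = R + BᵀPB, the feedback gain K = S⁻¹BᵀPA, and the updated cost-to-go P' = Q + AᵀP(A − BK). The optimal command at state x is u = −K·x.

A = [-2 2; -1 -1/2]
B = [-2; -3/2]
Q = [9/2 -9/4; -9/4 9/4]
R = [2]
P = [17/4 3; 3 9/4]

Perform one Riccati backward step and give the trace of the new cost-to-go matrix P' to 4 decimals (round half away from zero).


9.0130

BᵀP = [-13.0000 -9.3750]
S = R + BᵀPB = [2] + [40.0625] = [42.0625]
BᵀPA = [35.3750 -21.3125]
K = S⁻¹·BᵀPA = [0.8410 -0.5067]
A−BK = [-0.3180 0.9866; 0.2615 -1.2600]
AᵀP(A−BK) = [1.4993 -0.9510; -0.9510 0.7637]
P' = Q + AᵀP(A−BK) = [5.9993 -3.2010; -3.2010 3.0137]
tr(P') = 9.0130


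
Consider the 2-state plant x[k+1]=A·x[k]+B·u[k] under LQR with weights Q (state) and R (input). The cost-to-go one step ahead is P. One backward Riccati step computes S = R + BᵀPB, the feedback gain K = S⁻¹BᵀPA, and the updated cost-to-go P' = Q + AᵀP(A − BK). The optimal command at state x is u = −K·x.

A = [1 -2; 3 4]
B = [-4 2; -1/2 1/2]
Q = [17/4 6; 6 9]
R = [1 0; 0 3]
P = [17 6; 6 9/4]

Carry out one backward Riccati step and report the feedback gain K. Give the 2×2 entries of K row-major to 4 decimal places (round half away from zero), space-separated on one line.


BᵀP = [-71.0000 -25.1250; 37.0000 13.1250]
S = R + BᵀPB = [1 0; 0 3] + [296.5625 -154.5625; -154.5625 80.5625] = [297.5625 -154.5625; -154.5625 83.5625]
BᵀPA = [-146.3750 41.5000; 76.3750 -21.5000]
K = S⁻¹·BᵀPA = [-0.4375 0.1484; 0.1048 0.0172]
A−BK = [-0.9595 -1.4408; 2.7289 4.0656]
AᵀP(A−BK) = [1.2101 1.4085; 1.4085 2.2112]
P' = Q + AᵀP(A−BK) = [5.4601 7.4085; 7.4085 11.2112]
tr(P') = 16.6713

-0.4375 0.1484 0.1048 0.0172


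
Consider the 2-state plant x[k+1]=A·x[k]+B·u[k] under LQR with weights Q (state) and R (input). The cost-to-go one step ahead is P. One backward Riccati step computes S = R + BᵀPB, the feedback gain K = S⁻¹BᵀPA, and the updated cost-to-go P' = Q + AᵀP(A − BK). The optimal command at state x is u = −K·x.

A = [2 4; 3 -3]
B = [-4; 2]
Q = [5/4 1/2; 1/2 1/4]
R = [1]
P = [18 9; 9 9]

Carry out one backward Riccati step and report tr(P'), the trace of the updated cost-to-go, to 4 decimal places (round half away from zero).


125.5110

BᵀP = [-54.0000 -18.0000]
S = R + BᵀPB = [1] + [180.0000] = [181.0000]
BᵀPA = [-162.0000 -162.0000]
K = S⁻¹·BᵀPA = [-0.8950 -0.8950]
A−BK = [-1.5801 0.4199; 4.7901 -1.2099]
AᵀP(A−BK) = [116.0055 -27.9945; -27.9945 8.0055]
P' = Q + AᵀP(A−BK) = [117.2555 -27.4945; -27.4945 8.2555]
tr(P') = 125.5110


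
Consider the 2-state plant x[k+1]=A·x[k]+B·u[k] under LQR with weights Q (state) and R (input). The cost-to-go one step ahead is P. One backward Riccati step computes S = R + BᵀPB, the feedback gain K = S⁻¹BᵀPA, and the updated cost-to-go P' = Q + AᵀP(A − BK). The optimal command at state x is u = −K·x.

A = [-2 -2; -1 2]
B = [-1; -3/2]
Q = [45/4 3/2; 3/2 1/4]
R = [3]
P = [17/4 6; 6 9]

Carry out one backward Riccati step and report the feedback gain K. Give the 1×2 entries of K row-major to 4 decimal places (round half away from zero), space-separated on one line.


1.0110 -0.2747

BᵀP = [-13.2500 -19.5000]
S = R + BᵀPB = [3] + [42.5000] = [45.5000]
BᵀPA = [46.0000 -12.5000]
K = S⁻¹·BᵀPA = [1.0110 -0.2747]
A−BK = [-0.9890 -2.2747; 0.5165 1.5879]
AᵀP(A−BK) = [3.4945 -0.3626; -0.3626 1.5659]
P' = Q + AᵀP(A−BK) = [14.7445 1.1374; 1.1374 1.8159]
tr(P') = 16.5604


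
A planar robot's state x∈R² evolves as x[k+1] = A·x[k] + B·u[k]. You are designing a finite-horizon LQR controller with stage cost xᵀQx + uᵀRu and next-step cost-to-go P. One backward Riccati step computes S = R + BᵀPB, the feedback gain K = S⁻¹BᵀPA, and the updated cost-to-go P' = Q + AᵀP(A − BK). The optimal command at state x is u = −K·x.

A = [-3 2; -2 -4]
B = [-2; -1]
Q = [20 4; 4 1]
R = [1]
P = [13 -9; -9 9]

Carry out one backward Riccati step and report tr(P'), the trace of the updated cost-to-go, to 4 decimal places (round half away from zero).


BᵀP = [-17.0000 9.0000]
S = R + BᵀPB = [1] + [25.0000] = [26.0000]
BᵀPA = [33.0000 -70.0000]
K = S⁻¹·BᵀPA = [1.2692 -2.6923]
A−BK = [-0.4615 -3.3846; -0.7308 -6.6923]
AᵀP(A−BK) = [3.1154 10.8462; 10.8462 151.5385]
P' = Q + AᵀP(A−BK) = [23.1154 14.8462; 14.8462 152.5385]
tr(P') = 175.6538

175.6538


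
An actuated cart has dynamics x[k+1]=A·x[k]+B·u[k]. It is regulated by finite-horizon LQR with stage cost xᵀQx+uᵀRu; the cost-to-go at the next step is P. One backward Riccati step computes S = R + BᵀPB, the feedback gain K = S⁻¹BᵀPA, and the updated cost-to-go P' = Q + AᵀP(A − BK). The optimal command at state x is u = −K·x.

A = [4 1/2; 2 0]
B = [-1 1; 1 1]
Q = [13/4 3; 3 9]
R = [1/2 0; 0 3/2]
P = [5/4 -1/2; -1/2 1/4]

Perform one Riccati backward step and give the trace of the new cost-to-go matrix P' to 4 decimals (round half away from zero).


14.9531

BᵀP = [-1.7500 0.7500; 0.7500 -0.2500]
S = R + BᵀPB = [1/2 0; 0 3/2] + [2.5000 -1.0000; -1.0000 0.5000] = [3.0000 -1.0000; -1.0000 2.0000]
BᵀPA = [-5.5000 -0.8750; 2.5000 0.3750]
K = S⁻¹·BᵀPA = [-1.7000 -0.2750; 0.4000 0.0500]
A−BK = [1.9000 0.1750; 3.3000 0.2250]
AᵀP(A−BK) = [2.6500 0.3625; 0.3625 0.0531]
P' = Q + AᵀP(A−BK) = [5.9000 3.3625; 3.3625 9.0531]
tr(P') = 14.9531


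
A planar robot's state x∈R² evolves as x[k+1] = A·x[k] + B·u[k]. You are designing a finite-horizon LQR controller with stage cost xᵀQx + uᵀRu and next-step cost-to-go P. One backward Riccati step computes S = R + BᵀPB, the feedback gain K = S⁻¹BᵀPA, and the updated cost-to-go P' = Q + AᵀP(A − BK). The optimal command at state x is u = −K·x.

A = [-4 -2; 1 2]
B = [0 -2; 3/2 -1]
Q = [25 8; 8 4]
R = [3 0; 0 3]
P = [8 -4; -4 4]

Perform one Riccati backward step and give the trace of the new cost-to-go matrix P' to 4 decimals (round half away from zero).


BᵀP = [-6.0000 6.0000; -12.0000 4.0000]
S = R + BᵀPB = [3 0; 0 3] + [9.0000 6.0000; 6.0000 20.0000] = [12.0000 6.0000; 6.0000 23.0000]
BᵀPA = [30.0000 24.0000; 52.0000 32.0000]
K = S⁻¹·BᵀPA = [1.5750 1.5000; 1.8500 1.0000]
A−BK = [-0.3000 0.0000; 0.4875 0.7500]
AᵀP(A−BK) = [20.5500 15.0000; 15.0000 12.0000]
P' = Q + AᵀP(A−BK) = [45.5500 23.0000; 23.0000 16.0000]
tr(P') = 61.5500

61.5500


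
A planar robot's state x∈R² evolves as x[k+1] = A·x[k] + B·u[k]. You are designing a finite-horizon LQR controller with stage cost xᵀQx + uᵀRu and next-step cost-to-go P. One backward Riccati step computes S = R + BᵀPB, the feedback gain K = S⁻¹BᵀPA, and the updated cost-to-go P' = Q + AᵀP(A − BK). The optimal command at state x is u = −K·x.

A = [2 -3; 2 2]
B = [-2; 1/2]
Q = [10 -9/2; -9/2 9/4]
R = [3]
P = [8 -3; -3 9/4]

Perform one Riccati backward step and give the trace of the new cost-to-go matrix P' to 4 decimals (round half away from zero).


BᵀP = [-17.5000 7.1250]
S = R + BᵀPB = [3] + [38.5625] = [41.5625]
BᵀPA = [-20.7500 66.7500]
K = S⁻¹·BᵀPA = [-0.4992 1.6060]
A−BK = [1.0015 0.2120; 2.2496 1.1970]
AᵀP(A−BK) = [6.6406 0.3248; 0.3248 9.7985]
P' = Q + AᵀP(A−BK) = [16.6406 -4.1752; -4.1752 12.0485]
tr(P') = 28.6891

28.6891


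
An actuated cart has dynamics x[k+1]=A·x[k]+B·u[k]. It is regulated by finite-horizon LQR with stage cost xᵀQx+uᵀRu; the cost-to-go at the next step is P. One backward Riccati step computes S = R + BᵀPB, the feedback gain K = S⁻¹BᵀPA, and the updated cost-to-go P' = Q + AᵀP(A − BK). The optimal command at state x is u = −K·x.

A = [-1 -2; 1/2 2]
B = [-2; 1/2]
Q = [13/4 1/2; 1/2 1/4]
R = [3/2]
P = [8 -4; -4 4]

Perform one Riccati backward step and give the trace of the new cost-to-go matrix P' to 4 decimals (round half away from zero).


BᵀP = [-18.0000 10.0000]
S = R + BᵀPB = [3/2] + [41.0000] = [42.5000]
BᵀPA = [23.0000 56.0000]
K = S⁻¹·BᵀPA = [0.5412 1.3176]
A−BK = [0.0824 0.6353; 0.2294 1.3412]
AᵀP(A−BK) = [0.5529 1.6941; 1.6941 6.2118]
P' = Q + AᵀP(A−BK) = [3.8029 2.1941; 2.1941 6.4618]
tr(P') = 10.2647

10.2647


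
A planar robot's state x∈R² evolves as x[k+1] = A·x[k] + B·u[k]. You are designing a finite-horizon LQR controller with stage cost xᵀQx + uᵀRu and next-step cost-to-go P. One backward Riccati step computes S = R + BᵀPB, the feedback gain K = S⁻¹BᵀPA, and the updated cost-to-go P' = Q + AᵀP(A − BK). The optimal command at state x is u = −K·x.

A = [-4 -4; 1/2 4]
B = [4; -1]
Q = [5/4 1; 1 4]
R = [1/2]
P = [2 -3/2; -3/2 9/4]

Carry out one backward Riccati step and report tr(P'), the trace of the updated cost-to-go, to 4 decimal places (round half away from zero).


14.0261

BᵀP = [9.5000 -8.2500]
S = R + BᵀPB = [1/2] + [46.2500] = [46.7500]
BᵀPA = [-42.1250 -71.0000]
K = S⁻¹·BᵀPA = [-0.9011 -1.5187]
A−BK = [-0.3957 2.0749; -0.4011 2.4813]
AᵀP(A−BK) = [0.6049 -0.4759; -0.4759 8.1711]
P' = Q + AᵀP(A−BK) = [1.8549 0.5241; 0.5241 12.1711]
tr(P') = 14.0261


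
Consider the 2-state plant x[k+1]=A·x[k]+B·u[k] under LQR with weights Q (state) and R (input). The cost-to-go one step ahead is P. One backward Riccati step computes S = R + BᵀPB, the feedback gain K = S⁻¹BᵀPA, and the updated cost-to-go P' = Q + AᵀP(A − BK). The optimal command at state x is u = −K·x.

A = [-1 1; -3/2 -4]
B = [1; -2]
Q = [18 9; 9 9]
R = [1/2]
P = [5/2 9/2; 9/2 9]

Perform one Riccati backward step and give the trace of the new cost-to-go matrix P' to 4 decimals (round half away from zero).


32.2351

BᵀP = [-6.5000 -13.5000]
S = R + BᵀPB = [1/2] + [20.5000] = [21.0000]
BᵀPA = [26.7500 47.5000]
K = S⁻¹·BᵀPA = [1.2738 2.2619]
A−BK = [-2.2738 -1.2619; 1.0476 0.5238]
AᵀP(A−BK) = [2.1756 2.2440; 2.2440 3.0595]
P' = Q + AᵀP(A−BK) = [20.1756 11.2440; 11.2440 12.0595]
tr(P') = 32.2351


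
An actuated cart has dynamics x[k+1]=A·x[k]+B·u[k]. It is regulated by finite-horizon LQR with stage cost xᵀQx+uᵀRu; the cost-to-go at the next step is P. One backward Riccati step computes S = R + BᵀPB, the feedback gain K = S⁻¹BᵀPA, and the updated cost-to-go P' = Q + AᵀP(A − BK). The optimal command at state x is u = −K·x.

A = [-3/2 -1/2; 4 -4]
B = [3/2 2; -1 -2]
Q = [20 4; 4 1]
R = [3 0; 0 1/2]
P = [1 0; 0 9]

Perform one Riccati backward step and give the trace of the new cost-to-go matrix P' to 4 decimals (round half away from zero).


BᵀP = [1.5000 -9.0000; 2.0000 -18.0000]
S = R + BᵀPB = [3 0; 0 1/2] + [11.2500 21.0000; 21.0000 40.0000] = [14.2500 21.0000; 21.0000 40.5000]
BᵀPA = [-38.2500 35.2500; -75.0000 71.0000]
K = S⁻¹·BᵀPA = [0.1901 -0.4656; -1.9504 1.9945]
A−BK = [2.1157 -3.7906; 0.2893 -0.4766]
AᵀP(A−BK) = [7.2397 -11.4711; -11.4711 19.0523]
P' = Q + AᵀP(A−BK) = [27.2397 -7.4711; -7.4711 20.0523]
tr(P') = 47.2920

47.2920


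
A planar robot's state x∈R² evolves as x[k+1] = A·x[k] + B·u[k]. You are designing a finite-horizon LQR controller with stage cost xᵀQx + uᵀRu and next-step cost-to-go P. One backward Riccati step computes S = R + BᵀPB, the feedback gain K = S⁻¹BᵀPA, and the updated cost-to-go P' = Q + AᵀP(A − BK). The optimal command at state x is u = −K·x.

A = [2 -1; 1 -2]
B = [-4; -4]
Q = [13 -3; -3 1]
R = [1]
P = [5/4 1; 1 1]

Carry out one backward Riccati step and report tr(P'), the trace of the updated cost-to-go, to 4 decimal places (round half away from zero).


BᵀP = [-9.0000 -8.0000]
S = R + BᵀPB = [1] + [68.0000] = [69.0000]
BᵀPA = [-26.0000 25.0000]
K = S⁻¹·BᵀPA = [-0.3768 0.3623]
A−BK = [0.4928 0.4493; -0.5072 -0.5507]
AᵀP(A−BK) = [0.2029 -0.0797; -0.0797 0.1920]
P' = Q + AᵀP(A−BK) = [13.2029 -3.0797; -3.0797 1.1920]
tr(P') = 14.3949

14.3949


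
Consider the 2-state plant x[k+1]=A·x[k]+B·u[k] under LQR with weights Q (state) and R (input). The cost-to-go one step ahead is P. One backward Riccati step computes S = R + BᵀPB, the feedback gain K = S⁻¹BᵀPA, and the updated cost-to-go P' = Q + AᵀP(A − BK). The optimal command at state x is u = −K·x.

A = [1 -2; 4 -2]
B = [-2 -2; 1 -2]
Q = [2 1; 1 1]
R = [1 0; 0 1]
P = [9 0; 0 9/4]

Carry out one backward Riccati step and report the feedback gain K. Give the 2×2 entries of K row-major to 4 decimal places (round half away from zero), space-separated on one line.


BᵀP = [-18.0000 2.2500; -18.0000 -4.5000]
S = R + BᵀPB = [1 0; 0 1] + [38.2500 31.5000; 31.5000 45.0000] = [39.2500 31.5000; 31.5000 46.0000]
BᵀPA = [-9.0000 31.5000; -36.0000 45.0000]
K = S⁻¹·BᵀPA = [0.8853 0.0387; -1.3889 0.9517]
A−BK = [-0.0071 -0.0191; 0.3369 -0.1353]
AᵀP(A−BK) = [2.9686 -1.3889; -1.3889 0.9517]
P' = Q + AᵀP(A−BK) = [4.9686 -0.3889; -0.3889 1.9517]
tr(P') = 6.9204

0.8853 0.0387 -1.3889 0.9517


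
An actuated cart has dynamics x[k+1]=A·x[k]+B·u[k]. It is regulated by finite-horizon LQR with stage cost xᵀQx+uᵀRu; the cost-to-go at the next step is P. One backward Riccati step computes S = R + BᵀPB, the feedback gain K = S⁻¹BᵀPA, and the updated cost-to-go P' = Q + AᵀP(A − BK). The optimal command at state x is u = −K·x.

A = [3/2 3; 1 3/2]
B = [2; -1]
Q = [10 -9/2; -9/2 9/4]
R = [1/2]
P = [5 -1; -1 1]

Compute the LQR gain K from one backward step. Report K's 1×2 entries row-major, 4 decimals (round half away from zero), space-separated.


0.5294 1.1176

BᵀP = [11.0000 -3.0000]
S = R + BᵀPB = [1/2] + [25.0000] = [25.5000]
BᵀPA = [13.5000 28.5000]
K = S⁻¹·BᵀPA = [0.5294 1.1176]
A−BK = [0.4412 0.7647; 1.5294 2.6176]
AᵀP(A−BK) = [2.1029 3.6618; 3.6618 6.3971]
P' = Q + AᵀP(A−BK) = [12.1029 -0.8382; -0.8382 8.6471]
tr(P') = 20.7500
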